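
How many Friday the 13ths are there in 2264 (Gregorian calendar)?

Check the 13th of each month of 2264: Jan 13: Wed, Feb 13: Sat, Mar 13: Sun, Apr 13: Wed, May 13: Fri, Jun 13: Mon, Jul 13: Wed, Aug 13: Sat, Sep 13: Tue, Oct 13: Thu, Nov 13: Sun, Dec 13: Tue.
Friday occurs in May — 1 month.

1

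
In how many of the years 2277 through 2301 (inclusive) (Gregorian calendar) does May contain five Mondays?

10

May has 31 days; it has five Mondays when Monday falls among the first (month-length − 28) days — i.e. when May 1 is one of Monday/Sunday/Saturday.
May 1 by year: 2277:Tue 2278:Wed 2279:Thu 2280:Sat✓ 2281:Sun✓ 2282:Mon✓ 2283:Tue 2284:Thu 2285:Fri 2286:Sat✓ 2287:Sun✓ 2288:Tue 2289:Wed 2290:Thu 2291:Fri 2292:Sun✓ 2293:Mon✓ 2294:Tue 2295:Wed 2296:Fri 2297:Sat✓ 2298:Sun✓ 2299:Mon✓ 2300:Tue 2301:Wed
Years with five Mondays: 2280, 2281, 2282, 2286, 2287, 2292, 2293, 2297, 2298, 2299 → 10.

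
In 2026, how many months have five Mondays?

4

A month of length L has five Mondays iff its first Monday is on day ≤ L−28 (so day 1–3 in a 31-day month, 1–2 in a 30-day month, day 1 in a leap February).
Checking each month of 2026: Jan starts Thu (31d); Feb starts Sun (28d); Mar starts Sun (31d) ✓; Apr starts Wed (30d); May starts Fri (31d); Jun starts Mon (30d) ✓; Jul starts Wed (31d); Aug starts Sat (31d) ✓; Sep starts Tue (30d); Oct starts Thu (31d); Nov starts Sun (30d) ✓; Dec starts Tue (31d).
Five-Monday months: March, June, August, November → 4.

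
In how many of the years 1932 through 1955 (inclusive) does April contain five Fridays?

April has 30 days; it has five Fridays when Friday falls among the first (month-length − 28) days — i.e. when April 1 is one of Friday/Thursday.
April 1 by year: 1932:Fri✓ 1933:Sat 1934:Sun 1935:Mon 1936:Wed 1937:Thu✓ 1938:Fri✓ 1939:Sat 1940:Mon 1941:Tue 1942:Wed 1943:Thu✓ 1944:Sat 1945:Sun 1946:Mon 1947:Tue 1948:Thu✓ 1949:Fri✓ 1950:Sat 1951:Sun 1952:Tue 1953:Wed 1954:Thu✓ 1955:Fri✓
Years with five Fridays: 1932, 1937, 1938, 1943, 1948, 1949, 1954, 1955 → 8.

8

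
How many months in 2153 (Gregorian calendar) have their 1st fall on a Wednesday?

Check the 1st of each month of 2153: Jan 1: Mon, Feb 1: Thu, Mar 1: Thu, Apr 1: Sun, May 1: Tue, Jun 1: Fri, Jul 1: Sun, Aug 1: Wed, Sep 1: Sat, Oct 1: Mon, Nov 1: Thu, Dec 1: Sat.
Wednesday occurs in August — 1 month.

1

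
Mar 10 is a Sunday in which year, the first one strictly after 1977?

1985

From one year to the next, a fixed date's weekday advances by 1, or by 2 when a Feb 29 lies between the two dates.
1977: March 10 is Thursday.
1978: Friday (+1)
1979: Saturday (+1)
1980: Monday (+2)
1981: Tuesday (+1)
1982: Wednesday (+1)
1983: Thursday (+1)
1984: Saturday (+2)
1985: Sunday (+1)
Mar 10 falls on a Sunday in 1985.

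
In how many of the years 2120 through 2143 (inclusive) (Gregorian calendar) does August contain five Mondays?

9

August has 31 days; it has five Mondays when Monday falls among the first (month-length − 28) days — i.e. when August 1 is one of Monday/Sunday/Saturday.
August 1 by year: 2120:Thu 2121:Fri 2122:Sat✓ 2123:Sun✓ 2124:Tue 2125:Wed 2126:Thu 2127:Fri 2128:Sun✓ 2129:Mon✓ 2130:Tue 2131:Wed 2132:Fri 2133:Sat✓ 2134:Sun✓ 2135:Mon✓ 2136:Wed 2137:Thu 2138:Fri 2139:Sat✓ 2140:Mon✓ 2141:Tue 2142:Wed 2143:Thu
Years with five Mondays: 2122, 2123, 2128, 2129, 2133, 2134, 2135, 2139, 2140 → 9.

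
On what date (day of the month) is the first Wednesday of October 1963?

October 1, 1963 is a Tuesday, so the first Wednesday is the 2nd.
The first Wednesday is 2 + 0 = 2.

2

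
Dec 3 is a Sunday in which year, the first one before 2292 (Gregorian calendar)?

From one year to the next, a fixed date's weekday advances by 1, or by 2 when a Feb 29 lies between the two dates.
2292: December 3 is Saturday.
2291: Thursday (−2)
2290: Wednesday (−1)
2289: Tuesday (−1)
2288: Monday (−1)
2287: Saturday (−2)
2286: Friday (−1)
2285: Thursday (−1)
2284: Wednesday (−1)
2283: Monday (−2)
2282: Sunday (−1)
Dec 3 falls on a Sunday in 2282.

2282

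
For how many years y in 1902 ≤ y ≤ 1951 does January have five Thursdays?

21

January has 31 days; it has five Thursdays when Thursday falls among the first (month-length − 28) days — i.e. when January 1 is one of Thursday/Wednesday/Tuesday.
January 1 by year: 1902:Wed✓ 1903:Thu✓ 1904:Fri 1905:Sun 1906:Mon 1907:Tue✓ 1908:Wed✓ 1909:Fri 1910:Sat 1911:Sun 1912:Mon 1913:Wed✓ 1914:Thu✓ 1915:Fri 1916:Sat …(20 more)… 1937:Fri 1938:Sat 1939:Sun 1940:Mon 1941:Wed✓ 1942:Thu✓ 1943:Fri 1944:Sat 1945:Mon 1946:Tue✓ 1947:Wed✓ 1948:Thu✓ 1949:Sat 1950:Sun 1951:Mon
Years with five Thursdays: 1902, 1903, 1907, 1908, 1913, 1914, 1918, 1919, 1920, 1924, 1925, 1929, 1930, 1931, 1935, 1936, 1941, 1942, 1946, 1947, 1948 → 21.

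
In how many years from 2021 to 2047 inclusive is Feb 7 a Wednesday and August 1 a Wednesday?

Check each year's weekday for Feb 7 and August 1:
  2021: Sun/Sun  2022: Mon/Mon  2023: Tue/Tue  2024: Wed/Thu  2025: Fri/Fri  2026: Sat/Sat  2027: Sun/Sun  2028: Mon/Tue  2029: Wed/Wed ✓  2030: Thu/Thu  2031: Fri/Fri  2032: Sat/Sun  2033: Mon/Mon  2034: Tue/Tue  2035: Wed/Wed ✓  2036: Thu/Fri  2037: Sat/Sat  2038: Sun/Sun  2039: Mon/Mon  2040: Tue/Wed  2041: Thu/Thu  2042: Fri/Fri  2043: Sat/Sat  2044: Sun/Mon  2045: Tue/Tue  2046: Wed/Wed ✓  2047: Thu/Thu
Both conditions hold in: 2029, 2035, 2046 — 3.

3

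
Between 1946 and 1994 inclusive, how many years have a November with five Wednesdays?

14

November has 30 days; it has five Wednesdays when Wednesday falls among the first (month-length − 28) days — i.e. when November 1 is one of Wednesday/Tuesday.
November 1 by year: 1946:Fri 1947:Sat 1948:Mon 1949:Tue✓ 1950:Wed✓ 1951:Thu 1952:Sat 1953:Sun 1954:Mon 1955:Tue✓ 1956:Thu 1957:Fri 1958:Sat 1959:Sun 1960:Tue✓ …(19 more)… 1980:Sat 1981:Sun 1982:Mon 1983:Tue✓ 1984:Thu 1985:Fri 1986:Sat 1987:Sun 1988:Tue✓ 1989:Wed✓ 1990:Thu 1991:Fri 1992:Sun 1993:Mon 1994:Tue✓
Years with five Wednesdays: 1949, 1950, 1955, 1960, 1961, 1966, 1967, 1972, 1977, 1978, 1983, 1988, 1989, 1994 → 14.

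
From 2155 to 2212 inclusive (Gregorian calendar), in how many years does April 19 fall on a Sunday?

Track April 19's weekday year by year (advancing +1, or +2 across a Feb 29):
  2155: Sat  2156: Mon (+2)  2157: Tue (+1)  2158: Wed (+1)  2159: Thu (+1)
  2160: Sat (+2)  2161: Sun (+1) ✓  2162: Mon (+1)  2163: Tue (+1)  2164: Thu (+2)
  2165: Fri (+1)  2166: Sat (+1)  2167: Sun (+1) ✓  2168: Tue (+2)  … (30 more years) …
  2199: Fri (+1)  2200: Sat (+1)  2201: Sun (+1) ✓  2202: Mon (+1)  2203: Tue (+1)
  2204: Thu (+2)  2205: Fri (+1)  2206: Sat (+1)  2207: Sun (+1) ✓  2208: Tue (+2)
  2209: Wed (+1)  2210: Thu (+1)  2211: Fri (+1)  2212: Sun (+2) ✓
Sunday years: 2161, 2167, 2172, 2178, 2189, 2195, 2201, 2207, 2212 — 9 in total.

9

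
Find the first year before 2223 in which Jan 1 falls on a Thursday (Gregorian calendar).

2218

Jan 1 advances by 2 weekdays after a leap year and by 1 after a common year.
2223: Jan 1 is Wednesday.
2222: Tuesday
2221: Monday
2220: Saturday (leap)
2219: Friday
2218: Thursday
2218 begins on a Thursday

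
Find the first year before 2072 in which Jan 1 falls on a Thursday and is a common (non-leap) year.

2071

Jan 1 advances by 2 weekdays after a leap year and by 1 after a common year.
2072: Jan 1 is Friday (leap).
2071: Thursday
2071 begins on a Thursday and is a common year.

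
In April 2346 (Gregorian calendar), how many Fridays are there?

April 2346 has 30 days and begins on Monday.
The first Friday is April 5.
Fridays fall on 5, 12, 19, 26 — that's 4.

4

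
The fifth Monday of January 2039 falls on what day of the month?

January 1, 2039 is a Saturday, so the first Monday is the 3rd.
The fifth Monday is 3 + 28 = 31.

31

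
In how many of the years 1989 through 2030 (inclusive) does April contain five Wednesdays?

11

April has 30 days; it has five Wednesdays when Wednesday falls among the first (month-length − 28) days — i.e. when April 1 is one of Wednesday/Tuesday.
April 1 by year: 1989:Sat 1990:Sun 1991:Mon 1992:Wed✓ 1993:Thu 1994:Fri 1995:Sat 1996:Mon 1997:Tue✓ 1998:Wed✓ 1999:Thu 2000:Sat 2001:Sun 2002:Mon 2003:Tue✓ …(12 more)… 2016:Fri 2017:Sat 2018:Sun 2019:Mon 2020:Wed✓ 2021:Thu 2022:Fri 2023:Sat 2024:Mon 2025:Tue✓ 2026:Wed✓ 2027:Thu 2028:Sat 2029:Sun 2030:Mon
Years with five Wednesdays: 1992, 1997, 1998, 2003, 2008, 2009, 2014, 2015, 2020, 2025, 2026 → 11.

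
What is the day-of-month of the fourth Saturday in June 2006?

June 1, 2006 is a Thursday, so the first Saturday is the 3rd.
The fourth Saturday is 3 + 21 = 24.

24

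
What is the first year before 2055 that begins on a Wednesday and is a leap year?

2048

Jan 1 advances by 2 weekdays after a leap year and by 1 after a common year.
2055: Jan 1 is Friday.
2054: Thursday
2053: Wednesday
2052: Monday (leap)
2051: Sunday
2050: Saturday
2049: Friday
2048: Wednesday (leap)
2048 begins on a Wednesday and is a leap year.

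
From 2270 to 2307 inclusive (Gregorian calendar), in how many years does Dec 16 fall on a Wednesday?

Track Dec 16's weekday year by year (advancing +1, or +2 across a Feb 29):
  2270: Fri  2271: Sat (+1)  2272: Mon (+2)  2273: Tue (+1)  2274: Wed (+1) ✓
  2275: Thu (+1)  2276: Sat (+2)  2277: Sun (+1)  2278: Mon (+1)  2279: Tue (+1)
  2280: Thu (+2)  2281: Fri (+1)  2282: Sat (+1)  2283: Sun (+1)  … (10 more years) …
  2294: Sun (+1)  2295: Mon (+1)  2296: Wed (+2) ✓  2297: Thu (+1)  2298: Fri (+1)
  2299: Sat (+1)  2300: Sun (+1)  2301: Mon (+1)  2302: Tue (+1)  2303: Wed (+1) ✓
  2304: Fri (+2)  2305: Sat (+1)  2306: Sun (+1)  2307: Mon (+1)
Wednesday years: 2274, 2285, 2291, 2296, 2303 — 5 in total.

5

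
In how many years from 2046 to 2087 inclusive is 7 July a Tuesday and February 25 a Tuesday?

2

Check each year's weekday for 7 July and February 25:
  2046: Sat/Sun  2047: Sun/Mon  2048: Tue/Tue ✓  2049: Wed/Thu  2050: Thu/Fri  2051: Fri/Sat  2052: Sun/Sun  2053: Mon/Tue  2054: Tue/Wed  2055: Wed/Thu  2056: Fri/Fri  2057: Sat/Sun  2058: Sun/Mon  2059: Mon/Tue  …(14 more)…  2074: Sat/Sun  2075: Sun/Mon  2076: Tue/Tue ✓  2077: Wed/Thu  2078: Thu/Fri  2079: Fri/Sat  2080: Sun/Sun  2081: Mon/Tue  2082: Tue/Wed  2083: Wed/Thu  2084: Fri/Fri  2085: Sat/Sun  2086: Sun/Mon  2087: Mon/Tue
Both conditions hold in: 2048, 2076 — 2.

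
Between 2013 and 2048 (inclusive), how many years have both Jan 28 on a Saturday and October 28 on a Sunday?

Check each year's weekday for Jan 28 and October 28:
  2013: Mon/Mon  2014: Tue/Tue  2015: Wed/Wed  2016: Thu/Fri  2017: Sat/Sat  2018: Sun/Sun  2019: Mon/Mon  2020: Tue/Wed  2021: Thu/Thu  2022: Fri/Fri  2023: Sat/Sat  2024: Sun/Mon  2025: Tue/Tue  2026: Wed/Wed  …(8 more)…  2035: Sun/Sun  2036: Mon/Tue  2037: Wed/Wed  2038: Thu/Thu  2039: Fri/Fri  2040: Sat/Sun ✓  2041: Mon/Mon  2042: Tue/Tue  2043: Wed/Wed  2044: Thu/Fri  2045: Sat/Sat  2046: Sun/Sun  2047: Mon/Mon  2048: Tue/Wed
Both conditions hold in: 2040 — 1.

1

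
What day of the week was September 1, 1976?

January 1, 1976 is a Thursday.
September 1 is day 245 of the year, i.e. 244 days after Jan 1.
244 mod 7 = 6, so advance 6 weekdays from Thursday: Wednesday.

Wednesday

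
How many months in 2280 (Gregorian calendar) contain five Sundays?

4

A month of length L has five Sundays iff its first Sunday is on day ≤ L−28 (so day 1–3 in a 31-day month, 1–2 in a 30-day month, day 1 in a leap February).
Checking each month of 2280: Jan starts Thu (31d); Feb starts Sun (29d) ✓; Mar starts Mon (31d); Apr starts Thu (30d); May starts Sat (31d) ✓; Jun starts Tue (30d); Jul starts Thu (31d); Aug starts Sun (31d) ✓; Sep starts Wed (30d); Oct starts Fri (31d) ✓; Nov starts Mon (30d); Dec starts Wed (31d).
Five-Sunday months: February, May, August, October → 4.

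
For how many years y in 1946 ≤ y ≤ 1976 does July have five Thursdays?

July has 31 days; it has five Thursdays when Thursday falls among the first (month-length − 28) days — i.e. when July 1 is one of Thursday/Wednesday/Tuesday.
July 1 by year: 1946:Mon 1947:Tue✓ 1948:Thu✓ 1949:Fri 1950:Sat 1951:Sun 1952:Tue✓ 1953:Wed✓ 1954:Thu✓ 1955:Fri 1956:Sun 1957:Mon 1958:Tue✓ 1959:Wed✓ 1960:Fri 1961:Sat 1962:Sun 1963:Mon 1964:Wed✓ 1965:Thu✓ 1966:Fri 1967:Sat 1968:Mon 1969:Tue✓ 1970:Wed✓ 1971:Thu✓ 1972:Sat 1973:Sun 1974:Mon 1975:Tue✓ 1976:Thu✓
Years with five Thursdays: 1947, 1948, 1952, 1953, 1954, 1958, 1959, 1964, 1965, 1969, 1970, 1971, 1975, 1976 → 14.

14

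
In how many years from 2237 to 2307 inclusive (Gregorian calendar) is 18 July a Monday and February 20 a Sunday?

7

Check each year's weekday for 18 July and February 20:
  2237: Tue/Mon  2238: Wed/Tue  2239: Thu/Wed  2240: Sat/Thu  2241: Sun/Sat  2242: Mon/Sun ✓  2243: Tue/Mon  2244: Thu/Tue  2245: Fri/Thu  2246: Sat/Fri  2247: Sun/Sat  2248: Tue/Sun  2249: Wed/Tue  2250: Thu/Wed  …(43 more)…  2294: Wed/Tue  2295: Thu/Wed  2296: Sat/Thu  2297: Sun/Sat  2298: Mon/Sun ✓  2299: Tue/Mon  2300: Wed/Tue  2301: Thu/Wed  2302: Fri/Thu  2303: Sat/Fri  2304: Mon/Sat  2305: Tue/Mon  2306: Wed/Tue  2307: Thu/Wed
Both conditions hold in: 2242, 2253, 2259, 2270, 2281, 2287, 2298 — 7.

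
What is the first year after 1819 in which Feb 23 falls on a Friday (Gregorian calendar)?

From one year to the next, a fixed date's weekday advances by 1, or by 2 when a Feb 29 lies between the two dates.
1819: February 23 is Tuesday.
1820: Wednesday (+1)
1821: Friday (+2)
Feb 23 falls on a Friday in 1821.

1821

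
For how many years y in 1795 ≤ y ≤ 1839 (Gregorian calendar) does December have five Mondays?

December has 31 days; it has five Mondays when Monday falls among the first (month-length − 28) days — i.e. when December 1 is one of Monday/Sunday/Saturday.
December 1 by year: 1795:Tue 1796:Thu 1797:Fri 1798:Sat✓ 1799:Sun✓ 1800:Mon✓ 1801:Tue 1802:Wed 1803:Thu 1804:Sat✓ 1805:Sun✓ 1806:Mon✓ 1807:Tue 1808:Thu 1809:Fri …(15 more)… 1825:Thu 1826:Fri 1827:Sat✓ 1828:Mon✓ 1829:Tue 1830:Wed 1831:Thu 1832:Sat✓ 1833:Sun✓ 1834:Mon✓ 1835:Tue 1836:Thu 1837:Fri 1838:Sat✓ 1839:Sun✓
Years with five Mondays: 1798, 1799, 1800, 1804, 1805, 1806, 1810, 1811, 1816, 1817, 1821, 1822, 1823, 1827, 1828, 1832, 1833, 1834, 1838, 1839 → 20.

20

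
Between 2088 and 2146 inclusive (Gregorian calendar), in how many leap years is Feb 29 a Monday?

Leap years in 2088–2146: 14 of them.
Feb 29 weekday advances by 5 (mod 7) from one leap year to the next four years later (or differs when a century non-leap intervenes).
Leap-day weekdays: 2088:Sun 2092:Fri 2096:Wed 2104:Fri 2108:Wed 2112:Mon✓ 2116:Sat 2120:Thu 2124:Tue 2128:Sun 2132:Fri 2136:Wed 2140:Mon✓ 2144:Sat
Monday: 2112, 2140 → 2.

2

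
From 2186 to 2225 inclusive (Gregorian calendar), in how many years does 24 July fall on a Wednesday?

Track 24 July's weekday year by year (advancing +1, or +2 across a Feb 29):
  2186: Mon  2187: Tue (+1)  2188: Thu (+2)  2189: Fri (+1)  2190: Sat (+1)
  2191: Sun (+1)  2192: Tue (+2)  2193: Wed (+1) ✓  2194: Thu (+1)  2195: Fri (+1)
  2196: Sun (+2)  2197: Mon (+1)  2198: Tue (+1)  2199: Wed (+1) ✓  … (12 more years) …
  2212: Fri (+2)  2213: Sat (+1)  2214: Sun (+1)  2215: Mon (+1)  2216: Wed (+2) ✓
  2217: Thu (+1)  2218: Fri (+1)  2219: Sat (+1)  2220: Mon (+2)  2221: Tue (+1)
  2222: Wed (+1) ✓  2223: Thu (+1)  2224: Sat (+2)  2225: Sun (+1)
Wednesday years: 2193, 2199, 2205, 2211, 2216, 2222 — 6 in total.

6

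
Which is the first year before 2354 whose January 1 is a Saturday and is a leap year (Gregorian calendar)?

Jan 1 advances by 2 weekdays after a leap year and by 1 after a common year.
2354: Jan 1 is Friday.
2353: Thursday
2352: Tuesday (leap)
2351: Monday
2350: Sunday
2349: Saturday
2348: Thursday (leap)
2347: Wednesday
2346: Tuesday
2345: Monday
2344: Saturday (leap)
2344 begins on a Saturday and is a leap year.

2344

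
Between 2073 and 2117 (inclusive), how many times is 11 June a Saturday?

Track 11 June's weekday year by year (advancing +1, or +2 across a Feb 29):
  2073: Sun  2074: Mon (+1)  2075: Tue (+1)  2076: Thu (+2)  2077: Fri (+1)
  2078: Sat (+1) ✓  2079: Sun (+1)  2080: Tue (+2)  2081: Wed (+1)  2082: Thu (+1)
  2083: Fri (+1)  2084: Sun (+2)  2085: Mon (+1)  2086: Tue (+1)  … (17 more years) …
  2104: Wed (+2)  2105: Thu (+1)  2106: Fri (+1)  2107: Sat (+1) ✓  2108: Mon (+2)
  2109: Tue (+1)  2110: Wed (+1)  2111: Thu (+1)  2112: Sat (+2) ✓  2113: Sun (+1)
  2114: Mon (+1)  2115: Tue (+1)  2116: Thu (+2)  2117: Fri (+1)
Saturday years: 2078, 2089, 2095, 2101, 2107, 2112 — 6 in total.

6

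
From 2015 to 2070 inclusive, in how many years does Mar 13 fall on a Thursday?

Track Mar 13's weekday year by year (advancing +1, or +2 across a Feb 29):
  2015: Fri  2016: Sun (+2)  2017: Mon (+1)  2018: Tue (+1)  2019: Wed (+1)
  2020: Fri (+2)  2021: Sat (+1)  2022: Sun (+1)  2023: Mon (+1)  2024: Wed (+2)
  2025: Thu (+1) ✓  2026: Fri (+1)  2027: Sat (+1)  2028: Mon (+2)  … (28 more years) …
  2057: Tue (+1)  2058: Wed (+1)  2059: Thu (+1) ✓  2060: Sat (+2)  2061: Sun (+1)
  2062: Mon (+1)  2063: Tue (+1)  2064: Thu (+2) ✓  2065: Fri (+1)  2066: Sat (+1)
  2067: Sun (+1)  2068: Tue (+2)  2069: Wed (+1)  2070: Thu (+1) ✓
Thursday years: 2025, 2031, 2036, 2042, 2053, 2059, 2064, 2070 — 8 in total.

8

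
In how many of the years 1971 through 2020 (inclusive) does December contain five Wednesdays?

21

December has 31 days; it has five Wednesdays when Wednesday falls among the first (month-length − 28) days — i.e. when December 1 is one of Wednesday/Tuesday/Monday.
December 1 by year: 1971:Wed✓ 1972:Fri 1973:Sat 1974:Sun 1975:Mon✓ 1976:Wed✓ 1977:Thu 1978:Fri 1979:Sat 1980:Mon✓ 1981:Tue✓ 1982:Wed✓ 1983:Thu 1984:Sat 1985:Sun …(20 more)… 2006:Fri 2007:Sat 2008:Mon✓ 2009:Tue✓ 2010:Wed✓ 2011:Thu 2012:Sat 2013:Sun 2014:Mon✓ 2015:Tue✓ 2016:Thu 2017:Fri 2018:Sat 2019:Sun 2020:Tue✓
Years with five Wednesdays: 1971, 1975, 1976, 1980, 1981, 1982, 1986, 1987, 1992, 1993, 1997, 1998, 1999, 2003, 2004, 2008, 2009, 2010, 2014, 2015, 2020 → 21.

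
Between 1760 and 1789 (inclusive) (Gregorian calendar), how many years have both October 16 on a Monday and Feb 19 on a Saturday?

1

Check each year's weekday for October 16 and Feb 19:
  1760: Thu/Tue  1761: Fri/Thu  1762: Sat/Fri  1763: Sun/Sat  1764: Tue/Sun  1765: Wed/Tue  1766: Thu/Wed  1767: Fri/Thu  1768: Sun/Fri  1769: Mon/Sun  1770: Tue/Mon  1771: Wed/Tue  1772: Fri/Wed  1773: Sat/Fri  1774: Sun/Sat  1775: Mon/Sun  1776: Wed/Mon  1777: Thu/Wed  1778: Fri/Thu  1779: Sat/Fri  1780: Mon/Sat ✓  1781: Tue/Mon  1782: Wed/Tue  1783: Thu/Wed  1784: Sat/Thu  1785: Sun/Sat  1786: Mon/Sun  1787: Tue/Mon  1788: Thu/Tue  1789: Fri/Thu
Both conditions hold in: 1780 — 1.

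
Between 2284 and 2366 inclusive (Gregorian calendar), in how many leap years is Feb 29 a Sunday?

Leap years in 2284–2366: 20 of them.
Feb 29 weekday advances by 5 (mod 7) from one leap year to the next four years later (or differs when a century non-leap intervenes).
Leap-day weekdays: 2284:Fri 2288:Wed 2292:Mon 2296:Sat 2304:Mon 2308:Sat 2312:Thu 2316:Tue 2320:Sun✓ 2324:Fri 2328:Wed 2332:Mon 2336:Sat 2340:Thu 2344:Tue 2348:Sun✓ 2352:Fri 2356:Wed 2360:Mon 2364:Sat
Sunday: 2320, 2348 → 2.

2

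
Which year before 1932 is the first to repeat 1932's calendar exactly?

1904

Two years share a calendar iff Jan 1 falls on the same weekday and both are leap or both are common. 1932: Jan 1 is Friday, leap year.
1931: Jan 1 Thursday, common
1930: Jan 1 Wednesday, common
1929: Jan 1 Tuesday, common
1928: Jan 1 Sunday, leap
1927: Jan 1 Saturday, common
1926: Jan 1 Friday, common
1925: Jan 1 Thursday, common
1924: Jan 1 Tuesday, leap
1923: Jan 1 Monday, common
1922: Jan 1 Sunday, common
1921: Jan 1 Saturday, common
1920: Jan 1 Thursday, leap
1919: Jan 1 Wednesday, common
1918: Jan 1 Tuesday, common
1917: Jan 1 Monday, common
1916: Jan 1 Saturday, leap
1915: Jan 1 Friday, common
1914: Jan 1 Thursday, common
1913: Jan 1 Wednesday, common
1912: Jan 1 Monday, leap
1911: Jan 1 Sunday, common
1910: Jan 1 Saturday, common
1909: Jan 1 Friday, common
1908: Jan 1 Wednesday, leap
1907: Jan 1 Tuesday, common
1906: Jan 1 Monday, common
1905: Jan 1 Sunday, common
1904: Jan 1 Friday, leap
1904 matches on both conditions.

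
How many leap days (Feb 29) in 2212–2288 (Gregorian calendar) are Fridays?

3

Leap years in 2212–2288: 20 of them.
Feb 29 weekday advances by 5 (mod 7) from one leap year to the next four years later (or differs when a century non-leap intervenes).
Leap-day weekdays: 2212:Sat 2216:Thu 2220:Tue 2224:Sun 2228:Fri✓ 2232:Wed 2236:Mon 2240:Sat 2244:Thu 2248:Tue 2252:Sun 2256:Fri✓ 2260:Wed 2264:Mon 2268:Sat 2272:Thu 2276:Tue 2280:Sun 2284:Fri✓ 2288:Wed
Friday: 2228, 2256, 2284 → 3.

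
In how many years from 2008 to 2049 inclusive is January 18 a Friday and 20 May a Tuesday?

Check each year's weekday for January 18 and 20 May:
  2008: Fri/Tue ✓  2009: Sun/Wed  2010: Mon/Thu  2011: Tue/Fri  2012: Wed/Sun  2013: Fri/Mon  2014: Sat/Tue  2015: Sun/Wed  2016: Mon/Fri  2017: Wed/Sat  2018: Thu/Sun  2019: Fri/Mon  2020: Sat/Wed  2021: Mon/Thu  …(14 more)…  2036: Fri/Tue ✓  2037: Sun/Wed  2038: Mon/Thu  2039: Tue/Fri  2040: Wed/Sun  2041: Fri/Mon  2042: Sat/Tue  2043: Sun/Wed  2044: Mon/Fri  2045: Wed/Sat  2046: Thu/Sun  2047: Fri/Mon  2048: Sat/Wed  2049: Mon/Thu
Both conditions hold in: 2008, 2036 — 2.

2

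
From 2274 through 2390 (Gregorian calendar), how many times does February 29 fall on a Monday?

5

Leap years in 2274–2390: 28 of them.
Feb 29 weekday advances by 5 (mod 7) from one leap year to the next four years later (or differs when a century non-leap intervenes).
Leap-day weekdays: 2276:Tue 2280:Sun 2284:Fri 2288:Wed 2292:Mon✓ 2296:Sat 2304:Mon✓ 2308:Sat 2312:Thu 2316:Tue 2320:Sun 2324:Fri 2328:Wed 2332:Mon✓ 2336:Sat 2340:Thu 2344:Tue 2348:Sun 2352:Fri 2356:Wed 2360:Mon✓ 2364:Sat 2368:Thu 2372:Tue 2376:Sun 2380:Fri 2384:Wed 2388:Mon✓
Monday: 2292, 2304, 2332, 2360, 2388 → 5.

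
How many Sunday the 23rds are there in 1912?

Check the 23rd of each month of 1912: Jan 23: Tue, Feb 23: Fri, Mar 23: Sat, Apr 23: Tue, May 23: Thu, Jun 23: Sun, Jul 23: Tue, Aug 23: Fri, Sep 23: Mon, Oct 23: Wed, Nov 23: Sat, Dec 23: Mon.
Sunday occurs in June — 1 month.

1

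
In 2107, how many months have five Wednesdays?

A month of length L has five Wednesdays iff its first Wednesday is on day ≤ L−28 (so day 1–3 in a 31-day month, 1–2 in a 30-day month, day 1 in a leap February).
Checking each month of 2107: Jan starts Sat (31d); Feb starts Tue (28d); Mar starts Tue (31d) ✓; Apr starts Fri (30d); May starts Sun (31d); Jun starts Wed (30d) ✓; Jul starts Fri (31d); Aug starts Mon (31d) ✓; Sep starts Thu (30d); Oct starts Sat (31d); Nov starts Tue (30d) ✓; Dec starts Thu (31d).
Five-Wednesday months: March, June, August, November → 4.

4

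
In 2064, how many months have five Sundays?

A month of length L has five Sundays iff its first Sunday is on day ≤ L−28 (so day 1–3 in a 31-day month, 1–2 in a 30-day month, day 1 in a leap February).
Checking each month of 2064: Jan starts Tue (31d); Feb starts Fri (29d); Mar starts Sat (31d) ✓; Apr starts Tue (30d); May starts Thu (31d); Jun starts Sun (30d) ✓; Jul starts Tue (31d); Aug starts Fri (31d) ✓; Sep starts Mon (30d); Oct starts Wed (31d); Nov starts Sat (30d) ✓; Dec starts Mon (31d).
Five-Sunday months: March, June, August, November → 4.

4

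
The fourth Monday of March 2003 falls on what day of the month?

24

March 1, 2003 is a Saturday, so the first Monday is the 3rd.
The fourth Monday is 3 + 21 = 24.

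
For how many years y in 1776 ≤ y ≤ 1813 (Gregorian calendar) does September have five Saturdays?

September has 30 days; it has five Saturdays when Saturday falls among the first (month-length − 28) days — i.e. when September 1 is one of Saturday/Friday.
September 1 by year: 1776:Sun 1777:Mon 1778:Tue 1779:Wed 1780:Fri✓ 1781:Sat✓ 1782:Sun 1783:Mon 1784:Wed 1785:Thu 1786:Fri✓ 1787:Sat✓ 1788:Mon 1789:Tue 1790:Wed …(8 more)… 1799:Sun 1800:Mon 1801:Tue 1802:Wed 1803:Thu 1804:Sat✓ 1805:Sun 1806:Mon 1807:Tue 1808:Thu 1809:Fri✓ 1810:Sat✓ 1811:Sun 1812:Tue 1813:Wed
Years with five Saturdays: 1780, 1781, 1786, 1787, 1792, 1797, 1798, 1804, 1809, 1810 → 10.

10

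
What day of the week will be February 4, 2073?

January 1, 2073 is a Sunday.
February 4 is day 35 of the year, i.e. 34 days after Jan 1.
34 mod 7 = 6, so advance 6 weekdays from Sunday: Saturday.

Saturday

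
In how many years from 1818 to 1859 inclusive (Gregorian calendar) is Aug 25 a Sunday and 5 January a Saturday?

Check each year's weekday for Aug 25 and 5 January:
  1818: Tue/Mon  1819: Wed/Tue  1820: Fri/Wed  1821: Sat/Fri  1822: Sun/Sat ✓  1823: Mon/Sun  1824: Wed/Mon  1825: Thu/Wed  1826: Fri/Thu  1827: Sat/Fri  1828: Mon/Sat  1829: Tue/Mon  1830: Wed/Tue  1831: Thu/Wed  …(14 more)…  1846: Tue/Mon  1847: Wed/Tue  1848: Fri/Wed  1849: Sat/Fri  1850: Sun/Sat ✓  1851: Mon/Sun  1852: Wed/Mon  1853: Thu/Wed  1854: Fri/Thu  1855: Sat/Fri  1856: Mon/Sat  1857: Tue/Mon  1858: Wed/Tue  1859: Thu/Wed
Both conditions hold in: 1822, 1833, 1839, 1850 — 4.

4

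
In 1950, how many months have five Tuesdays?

4

A month of length L has five Tuesdays iff its first Tuesday is on day ≤ L−28 (so day 1–3 in a 31-day month, 1–2 in a 30-day month, day 1 in a leap February).
Checking each month of 1950: Jan starts Sun (31d) ✓; Feb starts Wed (28d); Mar starts Wed (31d); Apr starts Sat (30d); May starts Mon (31d) ✓; Jun starts Thu (30d); Jul starts Sat (31d); Aug starts Tue (31d) ✓; Sep starts Fri (30d); Oct starts Sun (31d) ✓; Nov starts Wed (30d); Dec starts Fri (31d).
Five-Tuesday months: January, May, August, October → 4.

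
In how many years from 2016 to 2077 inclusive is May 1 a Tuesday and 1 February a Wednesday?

2

Check each year's weekday for May 1 and 1 February:
  2016: Sun/Mon  2017: Mon/Wed  2018: Tue/Thu  2019: Wed/Fri  2020: Fri/Sat  2021: Sat/Mon  2022: Sun/Tue  2023: Mon/Wed  2024: Wed/Thu  2025: Thu/Sat  2026: Fri/Sun  2027: Sat/Mon  2028: Mon/Tue  2029: Tue/Thu  …(34 more)…  2064: Thu/Fri  2065: Fri/Sun  2066: Sat/Mon  2067: Sun/Tue  2068: Tue/Wed ✓  2069: Wed/Fri  2070: Thu/Sat  2071: Fri/Sun  2072: Sun/Mon  2073: Mon/Wed  2074: Tue/Thu  2075: Wed/Fri  2076: Fri/Sat  2077: Sat/Mon
Both conditions hold in: 2040, 2068 — 2.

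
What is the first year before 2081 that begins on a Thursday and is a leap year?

Jan 1 advances by 2 weekdays after a leap year and by 1 after a common year.
2081: Jan 1 is Wednesday.
2080: Monday (leap)
2079: Sunday
2078: Saturday
2077: Friday
2076: Wednesday (leap)
2075: Tuesday
2074: Monday
2073: Sunday
2072: Friday (leap)
2071: Thursday
2070: Wednesday
2069: Tuesday
2068: Sunday (leap)
2067: Saturday
2066: Friday
2065: Thursday
2064: Tuesday (leap)
2063: Monday
2062: Sunday
2061: Saturday
2060: Thursday (leap)
2060 begins on a Thursday and is a leap year.

2060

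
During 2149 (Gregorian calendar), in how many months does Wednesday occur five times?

5

A month of length L has five Wednesdays iff its first Wednesday is on day ≤ L−28 (so day 1–3 in a 31-day month, 1–2 in a 30-day month, day 1 in a leap February).
Checking each month of 2149: Jan starts Wed (31d) ✓; Feb starts Sat (28d); Mar starts Sat (31d); Apr starts Tue (30d) ✓; May starts Thu (31d); Jun starts Sun (30d); Jul starts Tue (31d) ✓; Aug starts Fri (31d); Sep starts Mon (30d); Oct starts Wed (31d) ✓; Nov starts Sat (30d); Dec starts Mon (31d) ✓.
Five-Wednesday months: January, April, July, October, December → 5.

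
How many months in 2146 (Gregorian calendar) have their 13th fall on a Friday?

1

Check the 13th of each month of 2146: Jan 13: Thu, Feb 13: Sun, Mar 13: Sun, Apr 13: Wed, May 13: Fri, Jun 13: Mon, Jul 13: Wed, Aug 13: Sat, Sep 13: Tue, Oct 13: Thu, Nov 13: Sun, Dec 13: Tue.
Friday occurs in May — 1 month.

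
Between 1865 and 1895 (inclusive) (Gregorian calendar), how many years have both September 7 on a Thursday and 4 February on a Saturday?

Check each year's weekday for September 7 and 4 February:
  1865: Thu/Sat ✓  1866: Fri/Sun  1867: Sat/Mon  1868: Mon/Tue  1869: Tue/Thu  1870: Wed/Fri  1871: Thu/Sat ✓  1872: Sat/Sun  1873: Sun/Tue  1874: Mon/Wed  1875: Tue/Thu  1876: Thu/Fri  1877: Fri/Sun  1878: Sat/Mon  …(3 more)…  1882: Thu/Sat ✓  1883: Fri/Sun  1884: Sun/Mon  1885: Mon/Wed  1886: Tue/Thu  1887: Wed/Fri  1888: Fri/Sat  1889: Sat/Mon  1890: Sun/Tue  1891: Mon/Wed  1892: Wed/Thu  1893: Thu/Sat ✓  1894: Fri/Sun  1895: Sat/Mon
Both conditions hold in: 1865, 1871, 1882, 1893 — 4.

4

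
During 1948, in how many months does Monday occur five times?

4

A month of length L has five Mondays iff its first Monday is on day ≤ L−28 (so day 1–3 in a 31-day month, 1–2 in a 30-day month, day 1 in a leap February).
Checking each month of 1948: Jan starts Thu (31d); Feb starts Sun (29d); Mar starts Mon (31d) ✓; Apr starts Thu (30d); May starts Sat (31d) ✓; Jun starts Tue (30d); Jul starts Thu (31d); Aug starts Sun (31d) ✓; Sep starts Wed (30d); Oct starts Fri (31d); Nov starts Mon (30d) ✓; Dec starts Wed (31d).
Five-Monday months: March, May, August, November → 4.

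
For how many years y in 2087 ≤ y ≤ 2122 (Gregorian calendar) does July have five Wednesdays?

July has 31 days; it has five Wednesdays when Wednesday falls among the first (month-length − 28) days — i.e. when July 1 is one of Wednesday/Tuesday/Monday.
July 1 by year: 2087:Tue✓ 2088:Thu 2089:Fri 2090:Sat 2091:Sun 2092:Tue✓ 2093:Wed✓ 2094:Thu 2095:Fri 2096:Sun 2097:Mon✓ 2098:Tue✓ 2099:Wed✓ 2100:Thu 2101:Fri …(6 more)… 2108:Sun 2109:Mon✓ 2110:Tue✓ 2111:Wed✓ 2112:Fri 2113:Sat 2114:Sun 2115:Mon✓ 2116:Wed✓ 2117:Thu 2118:Fri 2119:Sat 2120:Mon✓ 2121:Tue✓ 2122:Wed✓
Years with five Wednesdays: 2087, 2092, 2093, 2097, 2098, 2099, 2104, 2105, 2109, 2110, 2111, 2115, 2116, 2120, 2121, 2122 → 16.

16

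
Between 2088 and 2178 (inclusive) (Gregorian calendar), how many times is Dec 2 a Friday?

Track Dec 2's weekday year by year (advancing +1, or +2 across a Feb 29):
  2088: Thu  2089: Fri (+1) ✓  2090: Sat (+1)  2091: Sun (+1)  2092: Tue (+2)
  2093: Wed (+1)  2094: Thu (+1)  2095: Fri (+1) ✓  2096: Sun (+2)  2097: Mon (+1)
  2098: Tue (+1)  2099: Wed (+1)  2100: Thu (+1)  2101: Fri (+1) ✓  … (63 more years) …
  2165: Mon (+1)  2166: Tue (+1)  2167: Wed (+1)  2168: Fri (+2) ✓  2169: Sat (+1)
  2170: Sun (+1)  2171: Mon (+1)  2172: Wed (+2)  2173: Thu (+1)  2174: Fri (+1) ✓
  2175: Sat (+1)  2176: Mon (+2)  2177: Tue (+1)  2178: Wed (+1)
Friday years: 2089, 2095, 2101, 2107, 2112, 2118, 2129, 2135, 2140, 2146, 2157, 2163, 2168, 2174 — 14 in total.

14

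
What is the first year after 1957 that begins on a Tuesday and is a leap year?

1980

Jan 1 advances by 2 weekdays after a leap year and by 1 after a common year.
1957: Jan 1 is Tuesday.
1958: Wednesday
1959: Thursday
1960: Friday (leap)
1961: Sunday
1962: Monday
1963: Tuesday
1964: Wednesday (leap)
1965: Friday
1966: Saturday
1967: Sunday
1968: Monday (leap)
1969: Wednesday
1970: Thursday
1971: Friday
1972: Saturday (leap)
1973: Monday
1974: Tuesday
1975: Wednesday
1976: Thursday (leap)
1977: Saturday
1978: Sunday
1979: Monday
1980: Tuesday (leap)
1980 begins on a Tuesday and is a leap year.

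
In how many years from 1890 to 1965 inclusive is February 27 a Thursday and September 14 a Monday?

4

Check each year's weekday for February 27 and September 14:
  1890: Thu/Sun  1891: Fri/Mon  1892: Sat/Wed  1893: Mon/Thu  1894: Tue/Fri  1895: Wed/Sat  1896: Thu/Mon ✓  1897: Sat/Tue  1898: Sun/Wed  1899: Mon/Thu  1900: Tue/Fri  1901: Wed/Sat  1902: Thu/Sun  1903: Fri/Mon  …(48 more)…  1952: Wed/Sun  1953: Fri/Mon  1954: Sat/Tue  1955: Sun/Wed  1956: Mon/Fri  1957: Wed/Sat  1958: Thu/Sun  1959: Fri/Mon  1960: Sat/Wed  1961: Mon/Thu  1962: Tue/Fri  1963: Wed/Sat  1964: Thu/Mon ✓  1965: Sat/Tue
Both conditions hold in: 1896, 1908, 1936, 1964 — 4.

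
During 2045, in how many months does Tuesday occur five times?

A month of length L has five Tuesdays iff its first Tuesday is on day ≤ L−28 (so day 1–3 in a 31-day month, 1–2 in a 30-day month, day 1 in a leap February).
Checking each month of 2045: Jan starts Sun (31d) ✓; Feb starts Wed (28d); Mar starts Wed (31d); Apr starts Sat (30d); May starts Mon (31d) ✓; Jun starts Thu (30d); Jul starts Sat (31d); Aug starts Tue (31d) ✓; Sep starts Fri (30d); Oct starts Sun (31d) ✓; Nov starts Wed (30d); Dec starts Fri (31d).
Five-Tuesday months: January, May, August, October → 4.

4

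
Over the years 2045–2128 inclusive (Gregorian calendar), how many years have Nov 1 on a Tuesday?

11

Track Nov 1's weekday year by year (advancing +1, or +2 across a Feb 29):
  2045: Wed  2046: Thu (+1)  2047: Fri (+1)  2048: Sun (+2)  2049: Mon (+1)
  2050: Tue (+1) ✓  2051: Wed (+1)  2052: Fri (+2)  2053: Sat (+1)  2054: Sun (+1)
  2055: Mon (+1)  2056: Wed (+2)  2057: Thu (+1)  2058: Fri (+1)  … (56 more years) …
  2115: Fri (+1)  2116: Sun (+2)  2117: Mon (+1)  2118: Tue (+1) ✓  2119: Wed (+1)
  2120: Fri (+2)  2121: Sat (+1)  2122: Sun (+1)  2123: Mon (+1)  2124: Wed (+2)
  2125: Thu (+1)  2126: Fri (+1)  2127: Sat (+1)  2128: Mon (+2)
Tuesday years: 2050, 2061, 2067, 2072, 2078, 2089, 2095, 2101, 2107, 2112, 2118 — 11 in total.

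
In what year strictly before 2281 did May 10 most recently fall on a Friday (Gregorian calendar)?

From one year to the next, a fixed date's weekday advances by 1, or by 2 when a Feb 29 lies between the two dates.
2281: May 10 is Tuesday.
2280: Monday (−1)
2279: Saturday (−2)
2278: Friday (−1)
May 10 falls on a Friday in 2278.

2278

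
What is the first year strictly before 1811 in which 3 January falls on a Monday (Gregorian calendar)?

1803

From one year to the next, a fixed date's weekday advances by 1, or by 2 when a Feb 29 lies between the two dates.
1811: January 3 is Thursday.
1810: Wednesday (−1)
1809: Tuesday (−1)
1808: Sunday (−2)
1807: Saturday (−1)
1806: Friday (−1)
1805: Thursday (−1)
1804: Tuesday (−2)
1803: Monday (−1)
3 January falls on a Monday in 1803.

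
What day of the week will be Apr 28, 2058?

January 1, 2058 is a Tuesday.
April 28 is day 118 of the year, i.e. 117 days after Jan 1.
117 mod 7 = 5, so advance 5 weekdays from Tuesday: Sunday.

Sunday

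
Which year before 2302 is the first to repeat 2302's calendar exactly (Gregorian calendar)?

2290

Two years share a calendar iff Jan 1 falls on the same weekday and both are leap or both are common. 2302: Jan 1 is Wednesday, common year.
2301: Jan 1 Tuesday, common
2300: Jan 1 Monday, common
2299: Jan 1 Sunday, common
2298: Jan 1 Saturday, common
2297: Jan 1 Friday, common
2296: Jan 1 Wednesday, leap
2295: Jan 1 Tuesday, common
2294: Jan 1 Monday, common
2293: Jan 1 Sunday, common
2292: Jan 1 Friday, leap
2291: Jan 1 Thursday, common
2290: Jan 1 Wednesday, common
2290 matches on both conditions.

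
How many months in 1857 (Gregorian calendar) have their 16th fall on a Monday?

Check the 16th of each month of 1857: Jan 16: Fri, Feb 16: Mon, Mar 16: Mon, Apr 16: Thu, May 16: Sat, Jun 16: Tue, Jul 16: Thu, Aug 16: Sun, Sep 16: Wed, Oct 16: Fri, Nov 16: Mon, Dec 16: Wed.
Monday occurs in February, March, November — 3 months.

3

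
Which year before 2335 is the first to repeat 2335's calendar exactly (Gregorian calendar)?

Two years share a calendar iff Jan 1 falls on the same weekday and both are leap or both are common. 2335: Jan 1 is Tuesday, common year.
2334: Jan 1 Monday, common
2333: Jan 1 Sunday, common
2332: Jan 1 Friday, leap
2331: Jan 1 Thursday, common
2330: Jan 1 Wednesday, common
2329: Jan 1 Tuesday, common
2329 matches on both conditions.

2329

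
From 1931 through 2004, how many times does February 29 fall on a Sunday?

Leap years in 1931–2004: 19 of them.
Feb 29 weekday advances by 5 (mod 7) from one leap year to the next four years later (or differs when a century non-leap intervenes).
Leap-day weekdays: 1932:Mon 1936:Sat 1940:Thu 1944:Tue 1948:Sun✓ 1952:Fri 1956:Wed 1960:Mon 1964:Sat 1968:Thu 1972:Tue 1976:Sun✓ 1980:Fri 1984:Wed 1988:Mon 1992:Sat 1996:Thu 2000:Tue 2004:Sun✓
Sunday: 1948, 1976, 2004 → 3.

3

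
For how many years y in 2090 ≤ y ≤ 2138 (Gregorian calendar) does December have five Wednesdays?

December has 31 days; it has five Wednesdays when Wednesday falls among the first (month-length − 28) days — i.e. when December 1 is one of Wednesday/Tuesday/Monday.
December 1 by year: 2090:Fri 2091:Sat 2092:Mon✓ 2093:Tue✓ 2094:Wed✓ 2095:Thu 2096:Sat 2097:Sun 2098:Mon✓ 2099:Tue✓ 2100:Wed✓ 2101:Thu 2102:Fri 2103:Sat 2104:Mon✓ …(19 more)… 2124:Fri 2125:Sat 2126:Sun 2127:Mon✓ 2128:Wed✓ 2129:Thu 2130:Fri 2131:Sat 2132:Mon✓ 2133:Tue✓ 2134:Wed✓ 2135:Thu 2136:Sat 2137:Sun 2138:Mon✓
Years with five Wednesdays: 2092, 2093, 2094, 2098, 2099, 2100, 2104, 2105, 2106, 2110, 2111, 2116, 2117, 2121, 2122, 2123, 2127, 2128, 2132, 2133, 2134, 2138 → 22.

22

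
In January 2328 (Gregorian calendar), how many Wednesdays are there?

4

January 2328 has 31 days and begins on Sunday.
The first Wednesday is January 4.
Wednesdays fall on 4, 11, 18, 25 — that's 4.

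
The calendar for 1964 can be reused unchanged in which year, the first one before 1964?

1936

Two years share a calendar iff Jan 1 falls on the same weekday and both are leap or both are common. 1964: Jan 1 is Wednesday, leap year.
1963: Jan 1 Tuesday, common
1962: Jan 1 Monday, common
1961: Jan 1 Sunday, common
1960: Jan 1 Friday, leap
1959: Jan 1 Thursday, common
1958: Jan 1 Wednesday, common
1957: Jan 1 Tuesday, common
1956: Jan 1 Sunday, leap
1955: Jan 1 Saturday, common
1954: Jan 1 Friday, common
1953: Jan 1 Thursday, common
1952: Jan 1 Tuesday, leap
1951: Jan 1 Monday, common
1950: Jan 1 Sunday, common
1949: Jan 1 Saturday, common
1948: Jan 1 Thursday, leap
1947: Jan 1 Wednesday, common
1946: Jan 1 Tuesday, common
1945: Jan 1 Monday, common
1944: Jan 1 Saturday, leap
1943: Jan 1 Friday, common
1942: Jan 1 Thursday, common
1941: Jan 1 Wednesday, common
1940: Jan 1 Monday, leap
1939: Jan 1 Sunday, common
1938: Jan 1 Saturday, common
1937: Jan 1 Friday, common
1936: Jan 1 Wednesday, leap
1936 matches on both conditions.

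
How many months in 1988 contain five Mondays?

A month of length L has five Mondays iff its first Monday is on day ≤ L−28 (so day 1–3 in a 31-day month, 1–2 in a 30-day month, day 1 in a leap February).
Checking each month of 1988: Jan starts Fri (31d); Feb starts Mon (29d) ✓; Mar starts Tue (31d); Apr starts Fri (30d); May starts Sun (31d) ✓; Jun starts Wed (30d); Jul starts Fri (31d); Aug starts Mon (31d) ✓; Sep starts Thu (30d); Oct starts Sat (31d) ✓; Nov starts Tue (30d); Dec starts Thu (31d).
Five-Monday months: February, May, August, October → 4.

4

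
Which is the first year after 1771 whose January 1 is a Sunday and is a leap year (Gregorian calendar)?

1792

Jan 1 advances by 2 weekdays after a leap year and by 1 after a common year.
1771: Jan 1 is Tuesday.
1772: Wednesday (leap)
1773: Friday
1774: Saturday
1775: Sunday
1776: Monday (leap)
1777: Wednesday
1778: Thursday
1779: Friday
1780: Saturday (leap)
1781: Monday
1782: Tuesday
1783: Wednesday
1784: Thursday (leap)
1785: Saturday
1786: Sunday
1787: Monday
1788: Tuesday (leap)
1789: Thursday
1790: Friday
1791: Saturday
1792: Sunday (leap)
1792 begins on a Sunday and is a leap year.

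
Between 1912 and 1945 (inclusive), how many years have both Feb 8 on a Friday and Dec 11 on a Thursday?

1

Check each year's weekday for Feb 8 and Dec 11:
  1912: Thu/Wed  1913: Sat/Thu  1914: Sun/Fri  1915: Mon/Sat  1916: Tue/Mon  1917: Thu/Tue  1918: Fri/Wed  1919: Sat/Thu  1920: Sun/Sat  1921: Tue/Sun  1922: Wed/Mon  1923: Thu/Tue  1924: Fri/Thu ✓  1925: Sun/Fri  …(6 more)…  1932: Mon/Sun  1933: Wed/Mon  1934: Thu/Tue  1935: Fri/Wed  1936: Sat/Fri  1937: Mon/Sat  1938: Tue/Sun  1939: Wed/Mon  1940: Thu/Wed  1941: Sat/Thu  1942: Sun/Fri  1943: Mon/Sat  1944: Tue/Mon  1945: Thu/Tue
Both conditions hold in: 1924 — 1.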